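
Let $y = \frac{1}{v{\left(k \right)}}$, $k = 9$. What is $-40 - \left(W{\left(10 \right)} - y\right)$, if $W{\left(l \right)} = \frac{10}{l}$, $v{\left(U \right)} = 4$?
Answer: $- \frac{163}{4} \approx -40.75$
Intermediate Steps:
$y = \frac{1}{4} \approx 0.25$
$-40 - \left(W{\left(10 \right)} - y\right) = -40 - \left(\frac{10}{10} - \frac{1}{4}\right) = -40 - \left(10 \cdot \frac{1}{10} - \frac{1}{4}\right) = -40 - \left(1 - \frac{1}{4}\right) = -40 - \frac{3}{4} = - \frac{163}{4}$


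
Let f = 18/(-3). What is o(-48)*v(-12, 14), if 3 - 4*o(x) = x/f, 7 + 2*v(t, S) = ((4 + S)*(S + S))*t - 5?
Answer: 7575/2 ≈ 3787.5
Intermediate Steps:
f = -6 (f = 18*(-⅓) = -6)
v(t, S) = -6 + S*t*(4 + S) (v(t, S) = -7/2 + (((4 + S)*(S + S))*t - 5)/2 = -7/2 + (((4 + S)*(2*S))*t - 5)/2 = -7/2 + ((2*S*(4 + S))*t - 5)/2 = -7/2 + (2*S*t*(4 + S) - 5)/2 = -7/2 + (-5 + 2*S*t*(4 + S))/2 = -7/2 + (-5/2 + S*t*(4 + S)) = -6 + S*t*(4 + S))
o(x) = ¾ + x/24 (o(x) = ¾ - x/(4*(-6)) = ¾ - x*(-1)/(4*6) = ¾ - (-1)*x/24 = ¾ + x/24)
o(-48)*v(-12, 14) = (¾ + (1/24)*(-48))*(-6 - 12*14² + 4*14*(-12)) = (¾ - 2)*(-6 - 12*196 - 672) = -5*(-6 - 2352 - 672)/4 = -5/4*(-3030) = 7575/2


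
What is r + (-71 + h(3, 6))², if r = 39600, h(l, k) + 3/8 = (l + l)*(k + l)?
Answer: 2553721/64 ≈ 39902.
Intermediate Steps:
h(l, k) = -3/8 + 2*l*(k + l) (h(l, k) = -3/8 + (l + l)*(k + l) = -3/8 + (2*l)*(k + l) = -3/8 + 2*l*(k + l))
r + (-71 + h(3, 6))² = 39600 + (-71 + (-3/8 + 2*3² + 2*6*3))² = 39600 + (-71 + (-3/8 + 2*9 + 36))² = 39600 + (-71 + (-3/8 + 18 + 36))² = 39600 + (-71 + 429/8)² = 39600 + (-139/8)² = 39600 + 19321/64 = 2553721/64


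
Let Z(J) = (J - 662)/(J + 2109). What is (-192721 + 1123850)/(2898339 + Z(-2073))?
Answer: 33520644/104337469 ≈ 0.32127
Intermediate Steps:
Z(J) = (-662 + J)/(2109 + J)
(-192721 + 1123850)/(2898339 + Z(-2073)) = (-192721 + 1123850)/(2898339 + (-662 - 2073)/(2109 - 2073)) = 931129/(2898339 - 2735/36) = 931129/(104337469/36) = 931129*(36/104337469) = 33520644/104337469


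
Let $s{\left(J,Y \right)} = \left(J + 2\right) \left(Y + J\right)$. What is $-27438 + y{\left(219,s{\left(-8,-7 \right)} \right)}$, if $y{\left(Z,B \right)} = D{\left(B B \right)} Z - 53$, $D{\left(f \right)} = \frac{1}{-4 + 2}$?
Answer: $- \frac{55201}{2} \approx -27601.0$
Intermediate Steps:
$s{\left(J,Y \right)} = \left(2 + J\right) \left(J + Y\right)$
$D{\left(f \right)} = - \frac{1}{2}$ ($D{\left(f \right)} = \frac{1}{-2} = - \frac{1}{2}$)
$y{\left(Z,B \right)} = -53 - \frac{Z}{2}$ ($y{\left(Z,B \right)} = - \frac{Z}{2} - 53 = -53 - \frac{Z}{2}$)
$-27438 + y{\left(219,s{\left(-8,-7 \right)} \right)} = -27438 - \frac{325}{2} = - \frac{55201}{2}$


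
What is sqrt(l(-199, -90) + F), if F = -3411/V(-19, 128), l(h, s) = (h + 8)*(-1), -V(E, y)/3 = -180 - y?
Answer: sqrt(4442207)/154 ≈ 13.686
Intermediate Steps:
V(E, y) = 540 + 3*y (V(E, y) = -3*(-180 - y) = 540 + 3*y)
l(h, s) = -8 - h (l(h, s) = (8 + h)*(-1) = -8 - h)
F = -1137/308 (F = -3411/(540 + 3*128) = -3411/(540 + 384) = -3411/924 = -3411*1/924 = -1137/308 ≈ -3.6916)
sqrt(l(-199, -90) + F) = sqrt((-8 - 1*(-199)) - 1137/308) = sqrt((-8 + 199) - 1137/308) = sqrt(191 - 1137/308) = sqrt(57691/308) = sqrt(4442207)/154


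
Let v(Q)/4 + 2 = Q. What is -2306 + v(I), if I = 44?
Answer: -2138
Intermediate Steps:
v(Q) = -8 + 4*Q
-2306 + v(I) = -2306 + (-8 + 4*44) = -2306 + (-8 + 176) = -2306 + 168 = -2138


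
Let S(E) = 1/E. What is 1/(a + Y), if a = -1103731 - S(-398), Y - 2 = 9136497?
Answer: 398/3197041665 ≈ 1.2449e-7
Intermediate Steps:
Y = 9136499 (Y = 2 + 9136497 = 9136499)
a = -439284937/398 (a = -1103731 - 1/(-398) = -1103731 - 1*(-1/398) = -1103731 + 1/398 = -439284937/398 ≈ -1.1037e+6)
1/(a + Y) = 1/(-439284937/398 + 9136499) = 1/(3197041665/398) = 398/3197041665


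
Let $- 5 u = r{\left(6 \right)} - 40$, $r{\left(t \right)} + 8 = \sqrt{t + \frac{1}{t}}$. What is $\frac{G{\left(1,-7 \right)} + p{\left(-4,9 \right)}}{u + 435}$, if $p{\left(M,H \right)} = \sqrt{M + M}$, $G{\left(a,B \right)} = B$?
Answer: $- \frac{466830}{29650337} - \frac{35 \sqrt{222}}{29650337} + \frac{20 i \sqrt{111}}{29650337} + \frac{133380 i \sqrt{2}}{29650337} \approx -0.015762 + 0.0063688 i$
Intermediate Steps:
$p{\left(M,H \right)} = \sqrt{2} \sqrt{M}$ ($p{\left(M,H \right)} = \sqrt{2 M} = \sqrt{2} \sqrt{M}$)
$r{\left(t \right)} = -8 + \sqrt{t + \frac{1}{t}}$
$u = \frac{48}{5} - \frac{\sqrt{222}}{30}$ ($u = - \frac{\left(-8 + \sqrt{6 + \frac{1}{6}}\right) - 40}{5} = - \frac{\left(-8 + \sqrt{\frac{37}{6}}\right) - 40}{5} = - \frac{\left(-8 + \frac{\sqrt{222}}{6}\right) - 40}{5} = - \frac{-48 + \frac{\sqrt{222}}{6}}{5} = \frac{48}{5} - \frac{\sqrt{222}}{30} \approx 9.1033$)
$\frac{G{\left(1,-7 \right)} + p{\left(-4,9 \right)}}{u + 435} = \frac{-7 + \sqrt{2} \sqrt{-4}}{\left(\frac{48}{5} - \frac{\sqrt{222}}{30}\right) + 435} = \frac{-7 + \sqrt{2} \cdot 2 i}{\frac{2223}{5} - \frac{\sqrt{222}}{30}} = \frac{-7 + 2 i \sqrt{2}}{\frac{2223}{5} - \frac{\sqrt{222}}{30}}$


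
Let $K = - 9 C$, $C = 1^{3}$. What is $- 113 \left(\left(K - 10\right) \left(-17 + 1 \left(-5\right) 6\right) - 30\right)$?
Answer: $-97519$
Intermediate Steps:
$C = 1$
$K = -9$ ($K = \left(-9\right) 1 = -9$)
$- 113 \left(\left(K - 10\right) \left(-17 + 1 \left(-5\right) 6\right) - 30\right) = - 113 \left(\left(-9 - 10\right) \left(-17 + 1 \left(-5\right) 6\right) - 30\right) = - 113 \left(- 19 \left(-17 - 30\right) - 30\right) = - 113 \left(\left(-19\right) \left(-47\right) - 30\right) = - 113 \left(893 - 30\right) = \left(-113\right) 863 = -97519$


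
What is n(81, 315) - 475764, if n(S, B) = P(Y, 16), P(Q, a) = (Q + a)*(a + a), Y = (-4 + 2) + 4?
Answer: -475188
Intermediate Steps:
Y = 2 (Y = -2 + 4 = 2)
P(Q, a) = 2*a*(Q + a) (P(Q, a) = (Q + a)*(2*a) = 2*a*(Q + a))
n(S, B) = 576 (n(S, B) = 2*16*(2 + 16) = 2*16*18 = 576)
n(81, 315) - 475764 = 576 - 475764 = -475188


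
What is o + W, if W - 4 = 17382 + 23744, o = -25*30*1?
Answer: 40380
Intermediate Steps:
o = -750 (o = -750*1 = -750)
W = 41130 (W = 4 + (17382 + 23744) = 4 + 41126 = 41130)
o + W = -750 + 41130 = 40380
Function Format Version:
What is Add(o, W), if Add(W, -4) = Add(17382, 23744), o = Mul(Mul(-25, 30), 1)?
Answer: 40380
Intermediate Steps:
o = -750 (o = Mul(-750, 1) = -750)
W = 41130 (W = Add(4, Add(17382, 23744)) = Add(4, 41126) = 41130)
Add(o, W) = Add(-750, 41130) = 40380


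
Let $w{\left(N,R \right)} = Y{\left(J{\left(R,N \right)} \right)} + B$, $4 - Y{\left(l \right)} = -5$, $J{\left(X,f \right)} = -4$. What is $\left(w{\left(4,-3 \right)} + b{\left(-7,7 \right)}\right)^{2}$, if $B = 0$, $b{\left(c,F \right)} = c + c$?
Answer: $25$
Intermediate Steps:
$b{\left(c,F \right)} = 2 c$
$Y{\left(l \right)} = 9$ ($Y{\left(l \right)} = 4 - -5 = 4 + 5 = 9$)
$w{\left(N,R \right)} = 9$ ($w{\left(N,R \right)} = 9 + 0 = 9$)
$\left(w{\left(4,-3 \right)} + b{\left(-7,7 \right)}\right)^{2} = \left(9 + 2 \left(-7\right)\right)^{2} = \left(9 - 14\right)^{2} = \left(-5\right)^{2} = 25$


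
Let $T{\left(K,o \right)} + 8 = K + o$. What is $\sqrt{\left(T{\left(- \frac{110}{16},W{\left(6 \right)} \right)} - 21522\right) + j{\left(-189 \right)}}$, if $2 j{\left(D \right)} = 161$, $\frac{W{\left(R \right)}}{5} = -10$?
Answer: $\frac{i \sqrt{344102}}{4} \approx 146.65 i$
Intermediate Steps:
$W{\left(R \right)} = -50$ ($W{\left(R \right)} = 5 \left(-10\right) = -50$)
$j{\left(D \right)} = \frac{161}{2}$ ($j{\left(D \right)} = \frac{1}{2} \cdot 161 = \frac{161}{2}$)
$T{\left(K,o \right)} = -8 + K + o$ ($T{\left(K,o \right)} = -8 + \left(K + o\right) = -8 + K + o$)
$\sqrt{\left(T{\left(- \frac{110}{16},W{\left(6 \right)} \right)} - 21522\right) + j{\left(-189 \right)}} = \sqrt{\left(\left(-8 - \frac{110}{16} - 50\right) - 21522\right) + \frac{161}{2}} = \sqrt{\left(\left(-8 - \frac{55}{8} - 50\right) - 21522\right) + \frac{161}{2}} = \sqrt{\left(- \frac{519}{8} - 21522\right) + \frac{161}{2}} = \sqrt{- \frac{172695}{8} + \frac{161}{2}} = \sqrt{- \frac{172051}{8}} = \frac{i \sqrt{344102}}{4}$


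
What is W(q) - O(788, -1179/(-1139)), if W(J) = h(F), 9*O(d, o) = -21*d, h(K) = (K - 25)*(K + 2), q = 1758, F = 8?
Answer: 5006/3 ≈ 1668.7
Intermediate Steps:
h(K) = (-25 + K)*(2 + K)
O(d, o) = -7*d/3 (O(d, o) = (-21*d)/9 = -7*d/3)
W(J) = -170 (W(J) = -50 + 8² - 23*8 = -50 + 64 - 184 = -170)
W(q) - O(788, -1179/(-1139)) = -170 - (-7)*788/3 = -170 - 1*(-5516/3) = -170 + 5516/3 = 5006/3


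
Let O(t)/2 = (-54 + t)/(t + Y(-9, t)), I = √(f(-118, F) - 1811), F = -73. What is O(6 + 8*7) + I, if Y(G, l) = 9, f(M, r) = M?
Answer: 16/71 + I*√1929 ≈ 0.22535 + 43.92*I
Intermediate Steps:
I = I*√1929 (I = √(-118 - 1811) = √(-1929) = I*√1929 ≈ 43.92*I)
O(t) = 2*(-54 + t)/(9 + t) (O(t) = 2*((-54 + t)/(t + 9)) = 2*((-54 + t)/(9 + t)) = 2*(-54 + t)/(9 + t))
O(6 + 8*7) + I = 2*(-54 + (6 + 8*7))/(9 + (6 + 8*7)) + I*√1929 = 2*(-54 + (6 + 56))/(9 + (6 + 56)) + I*√1929 = 2*(-54 + 62)/(9 + 62) + I*√1929 = 2*8/71 + I*√1929 = 2*(1/71)*8 + I*√1929 = 16/71 + I*√1929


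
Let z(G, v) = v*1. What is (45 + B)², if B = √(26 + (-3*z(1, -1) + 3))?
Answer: 2057 + 360*√2 ≈ 2566.1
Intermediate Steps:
z(G, v) = v
B = 4*√2 (B = √(26 + (-3*(-1) + 3)) = √(26 + (3 + 3)) = √(26 + 6) = √32 = 4*√2 ≈ 5.6569)
(45 + B)² = (45 + 4*√2)²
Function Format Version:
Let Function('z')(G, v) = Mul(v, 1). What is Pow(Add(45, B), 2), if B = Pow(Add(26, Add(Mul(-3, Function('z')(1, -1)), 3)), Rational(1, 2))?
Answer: Add(2057, Mul(360, Pow(2, Rational(1, 2)))) ≈ 2566.1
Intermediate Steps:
Function('z')(G, v) = v
B = Mul(4, Pow(2, Rational(1, 2))) (B = Pow(Add(26, Add(Mul(-3, -1), 3)), Rational(1, 2)) = Pow(Add(26, Add(3, 3)), Rational(1, 2)) = Pow(Add(26, 6), Rational(1, 2)) = Pow(32, Rational(1, 2)) = Mul(4, Pow(2, Rational(1, 2))) ≈ 5.6569)
Pow(Add(45, B), 2) = Pow(Add(45, Mul(4, Pow(2, Rational(1, 2)))), 2)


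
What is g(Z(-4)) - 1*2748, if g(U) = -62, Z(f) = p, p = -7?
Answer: -2810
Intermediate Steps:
Z(f) = -7
g(Z(-4)) - 1*2748 = -62 - 1*2748 = -62 - 2748 = -2810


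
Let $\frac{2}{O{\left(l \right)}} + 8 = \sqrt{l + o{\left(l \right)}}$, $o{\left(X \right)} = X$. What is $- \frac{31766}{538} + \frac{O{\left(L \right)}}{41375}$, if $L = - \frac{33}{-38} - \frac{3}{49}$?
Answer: $- \frac{38168463146149}{646434269875} - \frac{42 \sqrt{3173}}{2403101375} \approx -59.045$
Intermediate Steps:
$L = \frac{1503}{1862}$ ($L = \left(-33\right) \left(- \frac{1}{38}\right) - \frac{3}{49} = \frac{33}{38} - \frac{3}{49} = \frac{1503}{1862} \approx 0.8072$)
$O{\left(l \right)} = \frac{2}{-8 + \sqrt{2} \sqrt{l}}$ ($O{\left(l \right)} = \frac{2}{-8 + \sqrt{l + l}} = \frac{2}{-8 + \sqrt{2 l}} = \frac{2}{-8 + \sqrt{2} \sqrt{l}}$)
$- \frac{31766}{538} + \frac{O{\left(L \right)}}{41375} = - \frac{31766}{538} + \frac{2 \frac{1}{-8 + \sqrt{2} \sqrt{\frac{1503}{1862}}}}{41375} = \left(-31766\right) \frac{1}{538} + \frac{2}{-8 + \sqrt{2} \frac{3 \sqrt{6346}}{266}} \cdot \frac{1}{41375} = - \frac{15883}{269} + \frac{2}{-8 + \frac{3 \sqrt{3173}}{133}} \cdot \frac{1}{41375} = - \frac{15883}{269} + \frac{2}{41375 \left(-8 + \frac{3 \sqrt{3173}}{133}\right)}$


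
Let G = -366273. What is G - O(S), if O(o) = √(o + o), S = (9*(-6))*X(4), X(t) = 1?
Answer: -366273 - 6*I*√3 ≈ -3.6627e+5 - 10.392*I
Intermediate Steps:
S = -54 (S = (9*(-6))*1 = -54*1 = -54)
O(o) = √2*√o (O(o) = √(2*o) = √2*√o)
G - O(S) = -366273 - √2*√(-54) = -366273 - √2*3*I*√6 = -366273 - 6*I*√3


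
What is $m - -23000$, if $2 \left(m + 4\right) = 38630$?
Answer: $42311$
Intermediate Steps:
$m = 19311$ ($m = -4 + \frac{1}{2} \cdot 38630 = -4 + 19315 = 19311$)
$m - -23000 = 19311 - -23000 = 19311 + 23000 = 42311$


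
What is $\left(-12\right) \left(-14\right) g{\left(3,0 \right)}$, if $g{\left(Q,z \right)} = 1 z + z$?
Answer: $0$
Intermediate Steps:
$g{\left(Q,z \right)} = 2 z$ ($g{\left(Q,z \right)} = z + z = 2 z$)
$\left(-12\right) \left(-14\right) g{\left(3,0 \right)} = \left(-12\right) \left(-14\right) 2 \cdot 0 = 168 \cdot 0 = 0$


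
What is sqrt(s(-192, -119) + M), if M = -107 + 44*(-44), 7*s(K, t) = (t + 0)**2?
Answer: 2*I*sqrt(5) ≈ 4.4721*I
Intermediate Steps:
s(K, t) = t**2/7 (s(K, t) = (t + 0)**2/7 = t**2/7)
M = -2043 (M = -107 - 1936 = -2043)
sqrt(s(-192, -119) + M) = sqrt((1/7)*(-119)**2 - 2043) = sqrt((1/7)*14161 - 2043) = sqrt(2023 - 2043) = sqrt(-20) = 2*I*sqrt(5)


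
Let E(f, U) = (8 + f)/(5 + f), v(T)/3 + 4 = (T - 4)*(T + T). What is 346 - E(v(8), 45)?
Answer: 63822/185 ≈ 344.98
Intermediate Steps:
v(T) = -12 + 6*T*(-4 + T) (v(T) = -12 + 3*((T - 4)*(T + T)) = -12 + 3*((-4 + T)*(2*T)) = -12 + 3*(2*T*(-4 + T)) = -12 + 6*T*(-4 + T))
E(f, U) = (8 + f)/(5 + f)
346 - E(v(8), 45) = 346 - (8 + (-12 - 24*8 + 6*8²))/(5 + (-12 - 24*8 + 6*8²)) = 346 - (8 + (-12 - 192 + 6*64))/(5 + (-12 - 192 + 6*64)) = 346 - (8 + (-12 - 192 + 384))/(5 + (-12 - 192 + 384)) = 346 - (8 + 180)/(5 + 180) = 346 - 188/185 = 63822/185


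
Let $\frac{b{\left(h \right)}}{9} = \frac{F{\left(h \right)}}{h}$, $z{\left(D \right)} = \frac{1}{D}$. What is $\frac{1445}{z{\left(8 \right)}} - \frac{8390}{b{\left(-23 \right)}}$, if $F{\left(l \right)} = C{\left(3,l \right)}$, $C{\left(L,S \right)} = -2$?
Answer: $\frac{7555}{9} \approx 839.44$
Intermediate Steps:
$F{\left(l \right)} = -2$
$b{\left(h \right)} = - \frac{18}{h}$ ($b{\left(h \right)} = 9 \left(- \frac{2}{h}\right) = - \frac{18}{h}$)
$\frac{1445}{z{\left(8 \right)}} - \frac{8390}{b{\left(-23 \right)}} = \frac{1445}{\frac{1}{8}} - \frac{8390}{\left(-18\right) \frac{1}{-23}} = 1445 \frac{1}{\frac{1}{8}} - \frac{8390}{\left(-18\right) \left(- \frac{1}{23}\right)} = 1445 \cdot 8 - \frac{8390}{\frac{18}{23}} = 11560 - \frac{96485}{9} = \frac{7555}{9}$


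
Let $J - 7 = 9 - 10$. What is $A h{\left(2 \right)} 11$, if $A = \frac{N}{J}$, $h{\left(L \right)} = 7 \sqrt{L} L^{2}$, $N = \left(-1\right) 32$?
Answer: $- \frac{4928 \sqrt{2}}{3} \approx -2323.1$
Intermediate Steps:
$J = 6$ ($J = 7 + \left(9 - 10\right) = 7 - 1 = 6$)
$N = -32$
$h{\left(L \right)} = 7 L^{\frac{5}{2}}$
$A = - \frac{16}{3}$ ($A = - \frac{32}{6} = \left(-32\right) \frac{1}{6} = - \frac{16}{3} \approx -5.3333$)
$A h{\left(2 \right)} 11 = - \frac{16 \cdot 7 \cdot 2^{\frac{5}{2}}}{3} \cdot 11 = - \frac{16 \cdot 7 \cdot 4 \sqrt{2}}{3} \cdot 11 = - \frac{16 \cdot 28 \sqrt{2}}{3} \cdot 11 = - \frac{448 \sqrt{2}}{3} \cdot 11 = - \frac{4928 \sqrt{2}}{3}$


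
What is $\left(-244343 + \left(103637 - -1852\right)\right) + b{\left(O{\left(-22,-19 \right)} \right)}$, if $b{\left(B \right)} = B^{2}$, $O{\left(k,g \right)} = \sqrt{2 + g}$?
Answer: $-138871$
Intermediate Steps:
$\left(-244343 + \left(103637 - -1852\right)\right) + b{\left(O{\left(-22,-19 \right)} \right)} = \left(-244343 + \left(103637 - -1852\right)\right) + \left(\sqrt{2 - 19}\right)^{2} = \left(-244343 + \left(103637 + 1852\right)\right) + \left(\sqrt{-17}\right)^{2} = \left(-244343 + 105489\right) + \left(i \sqrt{17}\right)^{2} = -138854 - 17 = -138871$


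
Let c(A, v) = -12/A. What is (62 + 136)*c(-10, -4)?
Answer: 1188/5 ≈ 237.60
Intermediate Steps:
(62 + 136)*c(-10, -4) = (62 + 136)*(-12/(-10)) = 198*(-12*(-⅒)) = 198*(6/5) = 1188/5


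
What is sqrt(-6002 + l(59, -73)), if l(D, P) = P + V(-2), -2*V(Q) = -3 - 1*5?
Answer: I*sqrt(6071) ≈ 77.917*I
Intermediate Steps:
V(Q) = 4 (V(Q) = -(-3 - 1*5)/2 = -(-3 - 5)/2 = -1/2*(-8) = 4)
l(D, P) = 4 + P (l(D, P) = P + 4 = 4 + P)
sqrt(-6002 + l(59, -73)) = sqrt(-6002 + (4 - 73)) = sqrt(-6002 - 69) = sqrt(-6071) = I*sqrt(6071)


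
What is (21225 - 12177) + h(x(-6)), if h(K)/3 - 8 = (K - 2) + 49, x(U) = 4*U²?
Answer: 9645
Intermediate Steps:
h(K) = 165 + 3*K (h(K) = 24 + 3*((K - 2) + 49) = 24 + 3*((-2 + K) + 49) = 24 + 3*(47 + K) = 24 + (141 + 3*K) = 165 + 3*K)
(21225 - 12177) + h(x(-6)) = (21225 - 12177) + (165 + 3*(4*(-6)²)) = 9048 + (165 + 3*(4*36)) = 9048 + (165 + 3*144) = 9048 + (165 + 432) = 9048 + 597 = 9645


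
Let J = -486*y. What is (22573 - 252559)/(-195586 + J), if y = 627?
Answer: 114993/250154 ≈ 0.45969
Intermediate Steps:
J = -304722 (J = -486*627 = -304722)
(22573 - 252559)/(-195586 + J) = (22573 - 252559)/(-195586 - 304722) = -229986/(-500308) = -229986*(-1/500308) = 114993/250154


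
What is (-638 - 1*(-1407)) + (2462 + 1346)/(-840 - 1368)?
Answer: 52942/69 ≈ 767.28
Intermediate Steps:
(-638 - 1*(-1407)) + (2462 + 1346)/(-840 - 1368) = (-638 + 1407) + 3808/(-2208) = 769 + 3808*(-1/2208) = 769 - 119/69 = 52942/69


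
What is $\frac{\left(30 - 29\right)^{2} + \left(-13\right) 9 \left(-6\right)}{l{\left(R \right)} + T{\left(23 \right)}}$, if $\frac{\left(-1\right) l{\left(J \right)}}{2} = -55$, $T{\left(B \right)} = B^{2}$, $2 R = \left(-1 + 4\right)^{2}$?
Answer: $\frac{703}{639} \approx 1.1002$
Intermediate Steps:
$R = \frac{9}{2}$ ($R = \frac{\left(-1 + 4\right)^{2}}{2} = \frac{3^{2}}{2} = \frac{1}{2} \cdot 9 = \frac{9}{2} \approx 4.5$)
$l{\left(J \right)} = 110$ ($l{\left(J \right)} = \left(-2\right) \left(-55\right) = 110$)
$\frac{\left(30 - 29\right)^{2} + \left(-13\right) 9 \left(-6\right)}{l{\left(R \right)} + T{\left(23 \right)}} = \frac{\left(30 - 29\right)^{2} + \left(-13\right) 9 \left(-6\right)}{110 + 23^{2}} = \frac{1^{2} - -702}{110 + 529} = \frac{1 + 702}{639} = 703 \cdot \frac{1}{639} = \frac{703}{639}$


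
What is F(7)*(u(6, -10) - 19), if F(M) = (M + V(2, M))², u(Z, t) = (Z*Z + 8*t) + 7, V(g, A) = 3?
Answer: -5600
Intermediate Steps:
u(Z, t) = 7 + Z² + 8*t (u(Z, t) = (Z² + 8*t) + 7 = 7 + Z² + 8*t)
F(M) = (3 + M)² (F(M) = (M + 3)² = (3 + M)²)
F(7)*(u(6, -10) - 19) = (3 + 7)²*((7 + 6² + 8*(-10)) - 19) = 10²*((7 + 36 - 80) - 19) = 100*(-37 - 19) = 100*(-56) = -5600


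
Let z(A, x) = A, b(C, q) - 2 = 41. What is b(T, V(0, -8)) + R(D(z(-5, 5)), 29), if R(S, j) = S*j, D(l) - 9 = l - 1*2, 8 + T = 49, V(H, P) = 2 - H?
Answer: 101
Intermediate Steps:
T = 41 (T = -8 + 49 = 41)
b(C, q) = 43 (b(C, q) = 2 + 41 = 43)
D(l) = 7 + l (D(l) = 9 + (l - 1*2) = 9 + (l - 2) = 9 + (-2 + l) = 7 + l)
b(T, V(0, -8)) + R(D(z(-5, 5)), 29) = 43 + (7 - 5)*29 = 43 + 2*29 = 43 + 58 = 101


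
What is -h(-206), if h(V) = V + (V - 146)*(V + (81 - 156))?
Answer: -98706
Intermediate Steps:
h(V) = V + (-146 + V)*(-75 + V) (h(V) = V + (-146 + V)*(V - 75) = V + (-146 + V)*(-75 + V))
-h(-206) = -(10950 + (-206)**2 - 220*(-206)) = -(10950 + 42436 + 45320) = -1*98706 = -98706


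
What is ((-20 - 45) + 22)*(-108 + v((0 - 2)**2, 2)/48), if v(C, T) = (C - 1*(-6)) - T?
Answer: 27821/6 ≈ 4636.8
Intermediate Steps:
v(C, T) = 6 + C - T (v(C, T) = (C + 6) - T = (6 + C) - T = 6 + C - T)
((-20 - 45) + 22)*(-108 + v((0 - 2)**2, 2)/48) = ((-20 - 45) + 22)*(-108 + (6 + (0 - 2)**2 - 1*2)/48) = (-65 + 22)*(-108 + (6 + (-2)**2 - 2)*(1/48)) = -43*(-108 + (6 + 4 - 2)*(1/48)) = -43*(-108 + 8*(1/48)) = -43*(-108 + 1/6) = -43*(-647/6) = 27821/6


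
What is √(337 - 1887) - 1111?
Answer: -1111 + 5*I*√62 ≈ -1111.0 + 39.37*I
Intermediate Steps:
√(337 - 1887) - 1111 = √(-1550) - 1111 = 5*I*√62 - 1111 = -1111 + 5*I*√62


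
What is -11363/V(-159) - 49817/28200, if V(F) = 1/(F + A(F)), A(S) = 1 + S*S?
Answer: -8050328751617/28200 ≈ -2.8547e+8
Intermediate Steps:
A(S) = 1 + S**2
V(F) = 1/(1 + F + F**2) (V(F) = 1/(F + (1 + F**2)) = 1/(1 + F + F**2))
-11363/V(-159) - 49817/28200 = -11363/(1/(1 - 159 + (-159)**2)) - 49817/28200 = -11363/(1/(1 - 159 + 25281)) - 49817*1/28200 = -11363/(1/25123) - 49817/28200 = -11363/1/25123 - 49817/28200 = -11363*25123 - 49817/28200 = -285472649 - 49817/28200 = -8050328751617/28200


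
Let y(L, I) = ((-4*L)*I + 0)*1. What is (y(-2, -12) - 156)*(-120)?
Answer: 30240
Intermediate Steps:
y(L, I) = -4*I*L (y(L, I) = (-4*I*L + 0)*1 = -4*I*L*1 = -4*I*L)
(y(-2, -12) - 156)*(-120) = (-4*(-12)*(-2) - 156)*(-120) = (-96 - 156)*(-120) = -252*(-120) = 30240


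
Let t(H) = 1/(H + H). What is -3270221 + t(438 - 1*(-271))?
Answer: -4637173377/1418 ≈ -3.2702e+6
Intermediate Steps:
t(H) = 1/(2*H)
-3270221 + t(438 - 1*(-271)) = -3270221 + 1/(2*(438 - 1*(-271))) = -3270221 + 1/(2*(438 + 271)) = -3270221 + (1/2)/709 = -3270221 + (1/2)*(1/709) = -3270221 + 1/1418 = -4637173377/1418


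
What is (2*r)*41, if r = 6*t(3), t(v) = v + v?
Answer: 2952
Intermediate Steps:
t(v) = 2*v
r = 36 (r = 6*(2*3) = 6*6 = 36)
(2*r)*41 = (2*36)*41 = 72*41 = 2952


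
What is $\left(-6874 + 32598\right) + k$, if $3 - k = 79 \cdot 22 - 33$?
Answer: $24022$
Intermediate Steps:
$k = -1702$ ($k = 3 - \left(79 \cdot 22 - 33\right) = 3 - \left(1738 - 33\right) = 3 - 1705 = -1702$)
$\left(-6874 + 32598\right) + k = \left(-6874 + 32598\right) - 1702 = 25724 - 1702 = 24022$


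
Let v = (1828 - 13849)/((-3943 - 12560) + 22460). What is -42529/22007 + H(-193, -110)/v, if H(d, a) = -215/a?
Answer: -16884419455/5820015234 ≈ -2.9011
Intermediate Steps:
v = -12021/5957 (v = -12021/(-16503 + 22460) = -12021/5957 ≈ -2.0180)
-42529/22007 + H(-193, -110)/v = -42529/22007 + (-215/(-110))/(-12021/5957) = -42529*1/22007 - 215*(-1/110)*(-5957/12021) = -42529/22007 + (43/22)*(-5957/12021) = -42529/22007 - 256151/264462 = -16884419455/5820015234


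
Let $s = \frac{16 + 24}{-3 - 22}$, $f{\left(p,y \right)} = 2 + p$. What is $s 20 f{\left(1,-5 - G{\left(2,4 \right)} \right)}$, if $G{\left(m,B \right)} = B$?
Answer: $-96$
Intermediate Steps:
$s = - \frac{8}{5}$ ($s = \frac{40}{-25} = 40 \left(- \frac{1}{25}\right) = - \frac{8}{5} \approx -1.6$)
$s 20 f{\left(1,-5 - G{\left(2,4 \right)} \right)} = \left(- \frac{8}{5}\right) 20 \left(2 + 1\right) = \left(-32\right) 3 = -96$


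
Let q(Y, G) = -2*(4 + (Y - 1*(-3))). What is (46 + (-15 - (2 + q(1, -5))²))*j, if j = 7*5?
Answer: -5775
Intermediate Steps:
q(Y, G) = -14 - 2*Y (q(Y, G) = -2*(4 + (Y + 3)) = -2*(4 + (3 + Y)) = -2*(7 + Y) = -14 - 2*Y)
j = 35
(46 + (-15 - (2 + q(1, -5))²))*j = (46 + (-15 - (2 + (-14 - 2*1))²))*35 = (46 + (-15 - (2 + (-14 - 2))²))*35 = (46 + (-15 - (2 - 16)²))*35 = (46 + (-15 - 1*(-14)²))*35 = (46 + (-15 - 1*196))*35 = (46 + (-15 - 196))*35 = (46 - 211)*35 = -165*35 = -5775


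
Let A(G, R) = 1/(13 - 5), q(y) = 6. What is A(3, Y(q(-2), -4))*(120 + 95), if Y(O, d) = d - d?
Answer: 215/8 ≈ 26.875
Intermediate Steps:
Y(O, d) = 0
A(G, R) = ⅛ (A(G, R) = 1/8 = ⅛)
A(3, Y(q(-2), -4))*(120 + 95) = (120 + 95)/8 = (⅛)*215 = 215/8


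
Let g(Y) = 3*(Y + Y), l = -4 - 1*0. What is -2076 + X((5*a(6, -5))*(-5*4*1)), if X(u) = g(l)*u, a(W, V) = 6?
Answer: 12324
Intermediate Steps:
l = -4 (l = -4 + 0 = -4)
g(Y) = 6*Y (g(Y) = 3*(2*Y) = 6*Y)
X(u) = -24*u (X(u) = (6*(-4))*u = -24*u)
-2076 + X((5*a(6, -5))*(-5*4*1)) = -2076 - 24*5*6*-5*4*1 = -2076 - 720*(-20*1) = -2076 - 720*(-20) = -2076 - 24*(-600) = -2076 + 14400 = 12324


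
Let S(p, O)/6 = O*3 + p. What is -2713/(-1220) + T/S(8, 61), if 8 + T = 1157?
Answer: 751813/233020 ≈ 3.2264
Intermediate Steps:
T = 1149 (T = -8 + 1157 = 1149)
S(p, O) = 6*p + 18*O (S(p, O) = 6*(O*3 + p) = 6*(3*O + p) = 6*(p + 3*O) = 6*p + 18*O)
-2713/(-1220) + T/S(8, 61) = -2713/(-1220) + 1149/(6*8 + 18*61) = -2713*(-1/1220) + 1149/(48 + 1098) = 2713/1220 + 1149/1146 = 2713/1220 + 1149*(1/1146) = 2713/1220 + 383/382 = 751813/233020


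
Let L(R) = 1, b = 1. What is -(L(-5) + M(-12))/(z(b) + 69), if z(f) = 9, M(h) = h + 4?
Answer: 7/78 ≈ 0.089744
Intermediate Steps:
M(h) = 4 + h
-(L(-5) + M(-12))/(z(b) + 69) = -(1 + (4 - 12))/(9 + 69) = -(1 - 8)/78 = -(-7)/78 = -1*(-7/78) = 7/78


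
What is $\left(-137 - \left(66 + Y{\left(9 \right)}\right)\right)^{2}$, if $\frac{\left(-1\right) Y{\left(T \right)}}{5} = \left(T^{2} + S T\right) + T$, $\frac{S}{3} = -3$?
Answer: $24964$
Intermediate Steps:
$S = -9$ ($S = 3 \left(-3\right) = -9$)
$Y{\left(T \right)} = - 5 T^{2} + 40 T$ ($Y{\left(T \right)} = - 5 \left(\left(T^{2} - 9 T\right) + T\right) = - 5 \left(T^{2} - 8 T\right) = - 5 T^{2} + 40 T$)
$\left(-137 - \left(66 + Y{\left(9 \right)}\right)\right)^{2} = \left(-137 - \left(66 + 5 \cdot 9 \left(8 - 9\right)\right)\right)^{2} = \left(-137 - \left(66 + 5 \cdot 9 \left(-1\right)\right)\right)^{2} = \left(-137 - 21\right)^{2} = \left(-158\right)^{2} = 24964$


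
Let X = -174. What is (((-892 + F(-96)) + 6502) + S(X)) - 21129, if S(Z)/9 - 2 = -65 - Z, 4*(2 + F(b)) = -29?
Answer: -58117/4 ≈ -14529.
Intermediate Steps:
F(b) = -37/4 (F(b) = -2 + (¼)*(-29) = -2 - 29/4 = -37/4)
S(Z) = -567 - 9*Z (S(Z) = 18 + 9*(-65 - Z) = 18 + (-585 - 9*Z) = -567 - 9*Z)
(((-892 + F(-96)) + 6502) + S(X)) - 21129 = (((-892 - 37/4) + 6502) + (-567 - 9*(-174))) - 21129 = ((-3605/4 + 6502) + (-567 + 1566)) - 21129 = (22403/4 + 999) - 21129 = 26399/4 - 21129 = -58117/4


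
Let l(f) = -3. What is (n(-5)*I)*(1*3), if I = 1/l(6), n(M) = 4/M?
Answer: ⅘ ≈ 0.80000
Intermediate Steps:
I = -⅓ (I = 1/(-3) = -⅓ ≈ -0.33333)
(n(-5)*I)*(1*3) = ((4/(-5))*(-⅓))*(1*3) = ((4*(-⅕))*(-⅓))*3 = -⅘*(-⅓)*3 = (4/15)*3 = ⅘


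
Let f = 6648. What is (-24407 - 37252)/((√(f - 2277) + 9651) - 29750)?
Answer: 1239284241/403965430 + 61659*√4371/403965430 ≈ 3.0779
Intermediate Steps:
(-24407 - 37252)/((√(f - 2277) + 9651) - 29750) = (-24407 - 37252)/((√(6648 - 2277) + 9651) - 29750) = -61659/((√4371 + 9651) - 29750) = -61659/((9651 + √4371) - 29750) = -61659/(-20099 + √4371)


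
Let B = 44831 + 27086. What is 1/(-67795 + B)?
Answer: 1/4122 ≈ 0.00024260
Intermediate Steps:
B = 71917
1/(-67795 + B) = 1/(-67795 + 71917) = 1/4122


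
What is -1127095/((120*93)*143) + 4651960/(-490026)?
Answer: -265875859309/26067423096 ≈ -10.200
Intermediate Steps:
-1127095/((120*93)*143) + 4651960/(-490026) = -1127095/(11160*143) + 4651960*(-1/490026) = -1127095/1595880 - 2325980/245013 = -1127095*1/1595880 - 2325980/245013 = -225419/319176 - 2325980/245013 = -265875859309/26067423096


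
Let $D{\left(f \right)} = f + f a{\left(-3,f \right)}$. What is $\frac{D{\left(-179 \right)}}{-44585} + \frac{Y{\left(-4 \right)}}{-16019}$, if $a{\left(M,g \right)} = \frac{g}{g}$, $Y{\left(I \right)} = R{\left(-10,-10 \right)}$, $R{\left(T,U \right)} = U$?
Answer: $\frac{6180652}{714207115} \approx 0.0086539$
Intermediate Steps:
$Y{\left(I \right)} = -10$
$a{\left(M,g \right)} = 1$
$D{\left(f \right)} = 2 f$ ($D{\left(f \right)} = f + f 1 = f + f = 2 f$)
$\frac{D{\left(-179 \right)}}{-44585} + \frac{Y{\left(-4 \right)}}{-16019} = \frac{2 \left(-179\right)}{-44585} - \frac{10}{-16019} = \left(-358\right) \left(- \frac{1}{44585}\right) - - \frac{10}{16019} = \frac{358}{44585} + \frac{10}{16019} = \frac{6180652}{714207115}$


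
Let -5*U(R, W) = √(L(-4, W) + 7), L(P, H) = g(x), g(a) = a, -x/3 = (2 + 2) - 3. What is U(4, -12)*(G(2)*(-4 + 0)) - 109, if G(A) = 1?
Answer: -537/5 ≈ -107.40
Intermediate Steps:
x = -3 (x = -3*((2 + 2) - 3) = -3*(4 - 3) = -3*1 = -3)
L(P, H) = -3
U(R, W) = -⅖ (U(R, W) = -√(-3 + 7)/5 = -√4/5 = -⅕*2 = -⅖)
U(4, -12)*(G(2)*(-4 + 0)) - 109 = -2*(-4 + 0)/5 - 109 = -2*(-4)/5 - 109 = -⅖*(-4) - 109 = 8/5 - 109 = -537/5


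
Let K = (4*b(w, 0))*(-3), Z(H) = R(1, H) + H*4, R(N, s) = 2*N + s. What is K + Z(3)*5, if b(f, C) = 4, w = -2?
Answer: 37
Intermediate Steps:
R(N, s) = s + 2*N
Z(H) = 2 + 5*H (Z(H) = (H + 2*1) + H*4 = (H + 2) + 4*H = (2 + H) + 4*H = 2 + 5*H)
K = -48 (K = (4*4)*(-3) = 16*(-3) = -48)
K + Z(3)*5 = -48 + (2 + 5*3)*5 = -48 + (2 + 15)*5 = -48 + 17*5 = -48 + 85 = 37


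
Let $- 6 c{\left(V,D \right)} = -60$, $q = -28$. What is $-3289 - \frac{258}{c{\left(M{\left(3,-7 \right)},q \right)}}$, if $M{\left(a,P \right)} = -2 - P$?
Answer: $- \frac{16574}{5} \approx -3314.8$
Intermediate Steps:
$c{\left(V,D \right)} = 10$ ($c{\left(V,D \right)} = \left(- \frac{1}{6}\right) \left(-60\right) = 10$)
$-3289 - \frac{258}{c{\left(M{\left(3,-7 \right)},q \right)}} = -3289 - \frac{258}{10} = -3289 - \frac{129}{5} = - \frac{16574}{5}$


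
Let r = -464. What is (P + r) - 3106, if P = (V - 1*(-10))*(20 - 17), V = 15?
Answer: -3495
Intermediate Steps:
P = 75 (P = (15 - 1*(-10))*(20 - 17) = (15 + 10)*3 = 25*3 = 75)
(P + r) - 3106 = (75 - 464) - 3106 = -389 - 3106 = -3495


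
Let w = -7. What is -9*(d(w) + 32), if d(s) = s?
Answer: -225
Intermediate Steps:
-9*(d(w) + 32) = -9*(-7 + 32) = -9*25 = -225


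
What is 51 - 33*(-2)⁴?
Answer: -477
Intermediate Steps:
51 - 33*(-2)⁴ = 51 - 33*16 = 51 - 528 = -477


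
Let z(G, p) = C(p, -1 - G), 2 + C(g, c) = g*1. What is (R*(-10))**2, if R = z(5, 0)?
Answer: 400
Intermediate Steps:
C(g, c) = -2 + g (C(g, c) = -2 + g*1 = -2 + g)
z(G, p) = -2 + p
R = -2 (R = -2 + 0 = -2)
(R*(-10))**2 = (-2*(-10))**2 = 20**2 = 400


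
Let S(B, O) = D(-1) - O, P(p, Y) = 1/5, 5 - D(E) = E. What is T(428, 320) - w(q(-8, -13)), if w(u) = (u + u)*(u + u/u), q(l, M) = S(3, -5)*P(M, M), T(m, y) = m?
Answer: 10348/25 ≈ 413.92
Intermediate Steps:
D(E) = 5 - E
P(p, Y) = 1/5
S(B, O) = 6 - O (S(B, O) = (5 - 1*(-1)) - O = (5 + 1) - O = 6 - O)
q(l, M) = 11/5 (q(l, M) = (6 - 1*(-5))*(1/5) = (6 + 5)*(1/5) = 11*(1/5) = 11/5)
w(u) = 2*u*(1 + u) (w(u) = (2*u)*(u + 1) = (2*u)*(1 + u) = 2*u*(1 + u))
T(428, 320) - w(q(-8, -13)) = 428 - 2*11*(1 + 11/5)/5 = 428 - 2*11*16/(5*5) = 428 - 1*352/25 = 428 - 352/25 = 10348/25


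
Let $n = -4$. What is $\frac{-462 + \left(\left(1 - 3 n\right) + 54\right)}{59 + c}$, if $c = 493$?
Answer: $- \frac{395}{552} \approx -0.71558$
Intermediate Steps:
$\frac{-462 + \left(\left(1 - 3 n\right) + 54\right)}{59 + c} = \frac{-462 + \left(\left(1 - -12\right) + 54\right)}{59 + 493} = \frac{-462 + \left(\left(1 + 12\right) + 54\right)}{552} = \left(-462 + \left(13 + 54\right)\right) \frac{1}{552} = \left(-462 + 67\right) \frac{1}{552} = \left(-395\right) \frac{1}{552} = - \frac{395}{552}$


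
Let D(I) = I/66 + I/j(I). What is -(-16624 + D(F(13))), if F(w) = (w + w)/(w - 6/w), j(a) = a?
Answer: 89414948/5379 ≈ 16623.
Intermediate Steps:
F(w) = 2*w/(w - 6/w) (F(w) = (2*w)/(w - 6/w) = 2*w/(w - 6/w))
D(I) = 1 + I/66 (D(I) = I/66 + I/I = I*(1/66) + 1 = I/66 + 1 = 1 + I/66)
-(-16624 + D(F(13))) = -(-16624 + (1 + (2*13**2/(-6 + 13**2))/66)) = -(-16624 + (1 + (2*169/(-6 + 169))/66)) = -(-16624 + (1 + (2*169/163)/66)) = -(-16624 + (1 + (2*169*(1/163))/66)) = -(-16624 + (1 + (1/66)*(338/163))) = -(-16624 + (1 + 169/5379)) = -(-16624 + 5548/5379) = -1*(-89414948/5379) = 89414948/5379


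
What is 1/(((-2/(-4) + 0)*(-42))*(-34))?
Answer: 1/714 ≈ 0.0014006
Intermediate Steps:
1/(((-2/(-4) + 0)*(-42))*(-34)) = 1/(((-1/4*(-2) + 0)*(-42))*(-34)) = 1/(((1/2 + 0)*(-42))*(-34)) = 1/(((1/2)*(-42))*(-34)) = 1/(-21*(-34)) = 1/714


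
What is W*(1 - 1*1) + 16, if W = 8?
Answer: 16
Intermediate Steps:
W*(1 - 1*1) + 16 = 8*(1 - 1*1) + 16 = 8*(1 - 1) + 16 = 8*0 + 16 = 0 + 16 = 16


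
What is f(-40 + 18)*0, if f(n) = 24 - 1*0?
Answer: 0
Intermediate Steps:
f(n) = 24 (f(n) = 24 + 0 = 24)
f(-40 + 18)*0 = 24*0 = 0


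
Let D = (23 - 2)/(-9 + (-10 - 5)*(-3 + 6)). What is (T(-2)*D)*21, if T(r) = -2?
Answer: 49/3 ≈ 16.333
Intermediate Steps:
D = -7/18 (D = 21/(-9 - 15*3) = 21/(-9 - 45) = 21/(-54) = 21*(-1/54) = -7/18 ≈ -0.38889)
(T(-2)*D)*21 = -2*(-7/18)*21 = (7/9)*21 = 49/3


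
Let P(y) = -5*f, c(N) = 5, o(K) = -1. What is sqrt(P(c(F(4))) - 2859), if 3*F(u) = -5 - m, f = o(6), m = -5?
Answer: I*sqrt(2854) ≈ 53.423*I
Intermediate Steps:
f = -1
F(u) = 0 (F(u) = (-5 - 1*(-5))/3 = (-5 + 5)/3 = (1/3)*0 = 0)
P(y) = 5 (P(y) = -5*(-1) = 5)
sqrt(P(c(F(4))) - 2859) = sqrt(5 - 2859) = sqrt(-2854) = I*sqrt(2854)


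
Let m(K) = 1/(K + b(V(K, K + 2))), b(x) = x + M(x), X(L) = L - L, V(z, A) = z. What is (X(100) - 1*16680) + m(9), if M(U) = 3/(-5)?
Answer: -1451155/87 ≈ -16680.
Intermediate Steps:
X(L) = 0
M(U) = -⅗ (M(U) = 3*(-⅕) = -⅗)
b(x) = -⅗ + x (b(x) = x - ⅗ = -⅗ + x)
m(K) = 1/(-⅗ + 2*K) (m(K) = 1/(K + (-⅗ + K)) = 1/(-⅗ + 2*K))
(X(100) - 1*16680) + m(9) = (0 - 1*16680) + 5/(-3 + 10*9) = (0 - 16680) + 5/(-3 + 90) = -16680 + 5/87 = -1451155/87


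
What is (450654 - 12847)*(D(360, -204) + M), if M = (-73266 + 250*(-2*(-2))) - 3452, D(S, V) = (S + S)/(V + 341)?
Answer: -4541217027322/137 ≈ -3.3148e+10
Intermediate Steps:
D(S, V) = 2*S/(341 + V) (D(S, V) = (2*S)/(341 + V) = 2*S/(341 + V))
M = -75718 (M = (-73266 + 250*4) - 3452 = (-73266 + 1000) - 3452 = -72266 - 3452 = -75718)
(450654 - 12847)*(D(360, -204) + M) = (450654 - 12847)*(2*360/(341 - 204) - 75718) = 437807*(2*360/137 - 75718) = 437807*(2*360*(1/137) - 75718) = 437807*(720/137 - 75718) = 437807*(-10372646/137) = -4541217027322/137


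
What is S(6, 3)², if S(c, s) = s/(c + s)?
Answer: ⅑ ≈ 0.11111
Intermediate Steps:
S(6, 3)² = (3/(6 + 3))² = (3/9)² = (3*(⅑))² = (⅓)² = ⅑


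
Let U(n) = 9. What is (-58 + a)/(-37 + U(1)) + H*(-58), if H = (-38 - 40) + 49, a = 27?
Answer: 47127/28 ≈ 1683.1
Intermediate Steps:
H = -29 (H = -78 + 49 = -29)
(-58 + a)/(-37 + U(1)) + H*(-58) = (-58 + 27)/(-37 + 9) - 29*(-58) = -31/(-28) + 1682 = -31*(-1/28) + 1682 = 31/28 + 1682 = 47127/28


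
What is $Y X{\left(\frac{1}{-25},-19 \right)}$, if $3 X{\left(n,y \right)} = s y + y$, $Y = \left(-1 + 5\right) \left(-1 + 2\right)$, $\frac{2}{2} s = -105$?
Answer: $\frac{7904}{3} \approx 2634.7$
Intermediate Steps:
$s = -105$
$Y = 4$ ($Y = 4 \cdot 1 = 4$)
$X{\left(n,y \right)} = - \frac{104 y}{3}$ ($X{\left(n,y \right)} = \frac{- 105 y + y}{3} = \frac{\left(-104\right) y}{3} = - \frac{104 y}{3}$)
$Y X{\left(\frac{1}{-25},-19 \right)} = 4 \left(\left(- \frac{104}{3}\right) \left(-19\right)\right) = 4 \cdot \frac{1976}{3} = \frac{7904}{3}$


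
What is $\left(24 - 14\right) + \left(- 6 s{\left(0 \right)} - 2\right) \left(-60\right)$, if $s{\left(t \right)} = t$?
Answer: $130$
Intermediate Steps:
$\left(24 - 14\right) + \left(- 6 s{\left(0 \right)} - 2\right) \left(-60\right) = \left(24 - 14\right) + \left(\left(-6\right) 0 - 2\right) \left(-60\right) = 10 + \left(0 - 2\right) \left(-60\right) = 10 - -120 = 10 + 120 = 130$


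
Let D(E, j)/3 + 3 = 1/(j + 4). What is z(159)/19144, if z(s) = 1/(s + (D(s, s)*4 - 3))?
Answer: 163/374686368 ≈ 4.3503e-7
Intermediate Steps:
D(E, j) = -9 + 3/(4 + j) (D(E, j) = -9 + 3/(j + 4) = -9 + 3/(4 + j))
z(s) = 1/(-3 + s + 12*(-11 - 3*s)/(4 + s)) (z(s) = 1/(s + ((3*(-11 - 3*s)/(4 + s))*4 - 3)) = 1/(s + (12*(-11 - 3*s)/(4 + s) - 3)) = 1/(s + (-3 + 12*(-11 - 3*s)/(4 + s))) = 1/(-3 + s + 12*(-11 - 3*s)/(4 + s)))
z(159)/19144 = ((4 + 159)/(-144 + 159² - 35*159))/19144 = (163/(-144 + 25281 - 5565))*(1/19144) = (163/19572)*(1/19144) = 163/374686368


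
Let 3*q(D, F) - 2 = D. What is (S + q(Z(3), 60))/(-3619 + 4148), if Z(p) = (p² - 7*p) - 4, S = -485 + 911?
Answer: 1264/1587 ≈ 0.79647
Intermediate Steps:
S = 426
Z(p) = -4 + p² - 7*p
q(D, F) = ⅔ + D/3
(S + q(Z(3), 60))/(-3619 + 4148) = (426 + (⅔ + (-4 + 3² - 7*3)/3))/(-3619 + 4148) = (426 + (⅔ + (-4 + 9 - 21)/3))/529 = (426 + (⅔ + (⅓)*(-16)))*(1/529) = (426 + (⅔ - 16/3))*(1/529) = (426 - 14/3)*(1/529) = (1264/3)*(1/529) = 1264/1587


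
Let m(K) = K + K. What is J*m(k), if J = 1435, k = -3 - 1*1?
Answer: -11480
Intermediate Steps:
k = -4 (k = -3 - 1 = -4)
m(K) = 2*K
J*m(k) = 1435*(2*(-4)) = 1435*(-8) = -11480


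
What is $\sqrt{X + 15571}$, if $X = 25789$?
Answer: $4 \sqrt{2585} \approx 203.37$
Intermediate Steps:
$\sqrt{X + 15571} = \sqrt{25789 + 15571} = \sqrt{41360} = 4 \sqrt{2585}$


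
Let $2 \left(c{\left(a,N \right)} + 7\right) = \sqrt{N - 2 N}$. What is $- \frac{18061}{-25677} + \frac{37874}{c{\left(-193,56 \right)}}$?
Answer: $\frac{- 972364271 i + 18061 \sqrt{14}}{25677 \left(\sqrt{14} + 7 i\right)} \approx -4207.5 - 2249.4 i$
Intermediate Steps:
$c{\left(a,N \right)} = -7 + \frac{\sqrt{- N}}{2}$ ($c{\left(a,N \right)} = -7 + \frac{\sqrt{N - 2 N}}{2} = -7 + \frac{\sqrt{- N}}{2}$)
$- \frac{18061}{-25677} + \frac{37874}{c{\left(-193,56 \right)}} = - \frac{18061}{-25677} + \frac{37874}{-7 + \frac{\sqrt{\left(-1\right) 56}}{2}} = \left(-18061\right) \left(- \frac{1}{25677}\right) + \frac{37874}{-7 + \frac{\sqrt{-56}}{2}} = \frac{18061}{25677} + \frac{37874}{-7 + \frac{2 i \sqrt{14}}{2}} = \frac{18061}{25677} + \frac{37874}{-7 + i \sqrt{14}}$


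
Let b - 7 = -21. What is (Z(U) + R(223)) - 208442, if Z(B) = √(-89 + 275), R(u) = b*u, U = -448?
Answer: -211564 + √186 ≈ -2.1155e+5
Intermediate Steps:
b = -14 (b = 7 - 21 = -14)
R(u) = -14*u
Z(B) = √186
(Z(U) + R(223)) - 208442 = (√186 - 14*223) - 208442 = (√186 - 3122) - 208442 = (-3122 + √186) - 208442 = -211564 + √186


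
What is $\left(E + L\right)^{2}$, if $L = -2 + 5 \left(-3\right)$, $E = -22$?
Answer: $1521$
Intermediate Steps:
$L = -17$ ($L = -2 - 15 = -17$)
$\left(E + L\right)^{2} = \left(-22 - 17\right)^{2} = \left(-39\right)^{2} = 1521$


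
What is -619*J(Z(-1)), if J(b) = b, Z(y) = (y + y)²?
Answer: -2476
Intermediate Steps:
Z(y) = 4*y² (Z(y) = (2*y)² = 4*y²)
-619*J(Z(-1)) = -2476*(-1)² = -2476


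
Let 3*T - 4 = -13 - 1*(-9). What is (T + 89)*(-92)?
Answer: -8188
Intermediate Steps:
T = 0 (T = 4/3 + (-13 - 1*(-9))/3 = 4/3 + (-13 + 9)/3 = 4/3 + (⅓)*(-4) = 4/3 - 4/3 = 0)
(T + 89)*(-92) = (0 + 89)*(-92) = 89*(-92) = -8188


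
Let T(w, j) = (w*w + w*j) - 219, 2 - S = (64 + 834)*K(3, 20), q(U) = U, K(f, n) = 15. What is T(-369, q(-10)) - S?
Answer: 153100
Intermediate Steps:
S = -13468 (S = 2 - (64 + 834)*15 = 2 - 898*15 = 2 - 1*13470 = 2 - 13470 = -13468)
T(w, j) = -219 + w² + j*w (T(w, j) = (w² + j*w) - 219 = -219 + w² + j*w)
T(-369, q(-10)) - S = (-219 + (-369)² - 10*(-369)) - 1*(-13468) = (-219 + 136161 + 3690) + 13468 = 139632 + 13468 = 153100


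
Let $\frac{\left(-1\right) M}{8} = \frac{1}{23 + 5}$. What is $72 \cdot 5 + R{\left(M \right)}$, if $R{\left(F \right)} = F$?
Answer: $\frac{2518}{7} \approx 359.71$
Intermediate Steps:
$M = - \frac{2}{7}$ ($M = - \frac{8}{23 + 5} = - \frac{8}{28} = \left(-8\right) \frac{1}{28} = - \frac{2}{7} \approx -0.28571$)
$72 \cdot 5 + R{\left(M \right)} = 72 \cdot 5 - \frac{2}{7} = 360 - \frac{2}{7} = \frac{2518}{7}$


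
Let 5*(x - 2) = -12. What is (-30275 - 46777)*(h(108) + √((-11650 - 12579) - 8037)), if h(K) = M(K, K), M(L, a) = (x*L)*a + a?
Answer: 1755860976/5 - 77052*I*√32266 ≈ 3.5117e+8 - 1.3841e+7*I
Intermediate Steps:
x = -⅖ (x = 2 + (⅕)*(-12) = 2 - 12/5 = -⅖ ≈ -0.40000)
M(L, a) = a - 2*L*a/5 (M(L, a) = (-2*L/5)*a + a = -2*L*a/5 + a = a - 2*L*a/5)
h(K) = K*(5 - 2*K)/5
(-30275 - 46777)*(h(108) + √((-11650 - 12579) - 8037)) = (-30275 - 46777)*((⅕)*108*(5 - 2*108) + √((-11650 - 12579) - 8037)) = -77052*((⅕)*108*(5 - 216) + √(-24229 - 8037)) = -77052*((⅕)*108*(-211) + √(-32266)) = -77052*(-22788/5 + I*√32266) = 1755860976/5 - 77052*I*√32266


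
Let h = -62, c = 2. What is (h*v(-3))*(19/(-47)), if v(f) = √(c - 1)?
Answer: 1178/47 ≈ 25.064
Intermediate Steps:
v(f) = 1 (v(f) = √(2 - 1) = √1 = 1)
(h*v(-3))*(19/(-47)) = (-62*1)*(19/(-47)) = -1178*(-1)/47 = -62*(-19/47) = 1178/47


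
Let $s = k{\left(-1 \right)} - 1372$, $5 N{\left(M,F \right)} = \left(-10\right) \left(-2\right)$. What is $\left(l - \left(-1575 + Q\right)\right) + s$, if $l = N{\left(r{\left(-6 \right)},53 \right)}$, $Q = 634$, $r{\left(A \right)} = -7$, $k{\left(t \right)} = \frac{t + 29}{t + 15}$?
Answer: $-425$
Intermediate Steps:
$k{\left(t \right)} = \frac{29 + t}{15 + t}$
$N{\left(M,F \right)} = 4$ ($N{\left(M,F \right)} = \frac{\left(-10\right) \left(-2\right)}{5} = \frac{1}{5} \cdot 20 = 4$)
$l = 4$
$s = -1370$ ($s = \frac{29 - 1}{15 - 1} - 1372 = \frac{1}{14} \cdot 28 - 1372 = 2 - 1372 = -1370$)
$\left(l - \left(-1575 + Q\right)\right) + s = \left(4 + \left(1575 - 634\right)\right) - 1370 = \left(4 + 941\right) - 1370 = 945 - 1370 = -425$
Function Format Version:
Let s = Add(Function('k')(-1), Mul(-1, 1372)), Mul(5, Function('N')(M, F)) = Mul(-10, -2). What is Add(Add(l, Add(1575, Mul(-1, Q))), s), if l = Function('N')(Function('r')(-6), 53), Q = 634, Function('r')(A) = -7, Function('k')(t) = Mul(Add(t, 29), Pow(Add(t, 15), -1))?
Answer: -425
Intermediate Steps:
Function('k')(t) = Mul(Pow(Add(15, t), -1), Add(29, t)) (Function('k')(t) = Mul(Add(29, t), Pow(Add(15, t), -1)) = Mul(Pow(Add(15, t), -1), Add(29, t)))
Function('N')(M, F) = 4 (Function('N')(M, F) = Mul(Rational(1, 5), Mul(-10, -2)) = Mul(Rational(1, 5), 20) = 4)
l = 4
s = -1370 (s = Add(Mul(Pow(Add(15, -1), -1), Add(29, -1)), Mul(-1, 1372)) = Add(Mul(Pow(14, -1), 28), -1372) = Add(Mul(Rational(1, 14), 28), -1372) = Add(2, -1372) = -1370)
Add(Add(l, Add(1575, Mul(-1, Q))), s) = Add(Add(4, Add(1575, Mul(-1, 634))), -1370) = Add(Add(4, Add(1575, -634)), -1370) = Add(Add(4, 941), -1370) = Add(945, -1370) = -425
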